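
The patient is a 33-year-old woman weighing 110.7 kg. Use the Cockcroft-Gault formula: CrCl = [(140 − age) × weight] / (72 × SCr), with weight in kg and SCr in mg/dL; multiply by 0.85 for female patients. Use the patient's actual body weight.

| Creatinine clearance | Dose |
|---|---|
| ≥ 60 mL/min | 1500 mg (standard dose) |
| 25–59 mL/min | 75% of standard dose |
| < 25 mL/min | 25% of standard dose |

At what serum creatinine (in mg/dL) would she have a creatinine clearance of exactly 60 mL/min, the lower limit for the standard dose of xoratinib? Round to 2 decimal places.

2.33 mg/dL

Standard dose requires CrCl ≥ 60 mL/min.
Set (140 − 33) × 110.7 × 0.85 / (72 × SCr) = 60
SCr = (140 − 33) × 110.7 × 0.85 / (72 × 60) = 2.331 mg/dL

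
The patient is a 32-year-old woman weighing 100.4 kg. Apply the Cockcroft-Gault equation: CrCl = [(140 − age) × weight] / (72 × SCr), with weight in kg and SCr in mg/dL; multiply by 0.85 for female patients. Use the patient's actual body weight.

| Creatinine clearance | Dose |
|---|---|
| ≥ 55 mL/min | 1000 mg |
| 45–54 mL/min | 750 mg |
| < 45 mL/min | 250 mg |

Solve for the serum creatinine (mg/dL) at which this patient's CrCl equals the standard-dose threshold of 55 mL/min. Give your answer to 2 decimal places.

2.33 mg/dL

Standard dose requires CrCl ≥ 55 mL/min.
Set (140 − 32) × 100.4 × 0.85 / (72 × SCr) = 55
SCr = (140 − 32) × 100.4 × 0.85 / (72 × 55) = 2.327 mg/dL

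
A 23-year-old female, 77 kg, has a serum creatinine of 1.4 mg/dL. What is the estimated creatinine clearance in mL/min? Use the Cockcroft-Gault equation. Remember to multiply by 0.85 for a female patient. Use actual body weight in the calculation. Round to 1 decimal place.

CrCl = (140 − 23) × 77 / (72 × 1.4) × 0.85 = 9009.0 / 100.80 × 0.85 ≈ 76.0 mL/min

76.0 mL/min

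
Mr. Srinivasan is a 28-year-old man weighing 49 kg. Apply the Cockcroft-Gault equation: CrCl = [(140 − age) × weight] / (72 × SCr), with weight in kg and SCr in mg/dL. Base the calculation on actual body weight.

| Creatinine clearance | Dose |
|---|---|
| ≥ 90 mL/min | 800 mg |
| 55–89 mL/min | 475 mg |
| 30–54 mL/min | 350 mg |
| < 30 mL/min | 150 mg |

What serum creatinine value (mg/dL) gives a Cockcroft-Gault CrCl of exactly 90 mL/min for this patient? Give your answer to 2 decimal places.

0.85 mg/dL

Standard dose requires CrCl ≥ 90 mL/min.
Set (140 − 28) × 49 / (72 × SCr) = 90
SCr = (140 − 28) × 49 / (72 × 90) = 0.847 mg/dL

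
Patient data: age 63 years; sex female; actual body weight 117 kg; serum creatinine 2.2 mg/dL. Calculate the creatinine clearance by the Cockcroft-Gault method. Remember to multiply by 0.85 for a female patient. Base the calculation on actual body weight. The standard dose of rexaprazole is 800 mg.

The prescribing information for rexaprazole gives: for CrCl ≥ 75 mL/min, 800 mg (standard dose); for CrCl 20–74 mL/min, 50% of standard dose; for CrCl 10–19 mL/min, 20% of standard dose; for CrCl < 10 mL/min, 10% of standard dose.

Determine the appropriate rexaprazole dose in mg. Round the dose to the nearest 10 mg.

CrCl = (140 − 63) × 117 / (72 × 2.2) × 0.85 = 9009.0 / 158.40 × 0.85 ≈ 48.3 mL/min
CrCl ≈ 48 mL/min → bracket 20–74 mL/min.
50% of 800 mg = 400 mg

400 mg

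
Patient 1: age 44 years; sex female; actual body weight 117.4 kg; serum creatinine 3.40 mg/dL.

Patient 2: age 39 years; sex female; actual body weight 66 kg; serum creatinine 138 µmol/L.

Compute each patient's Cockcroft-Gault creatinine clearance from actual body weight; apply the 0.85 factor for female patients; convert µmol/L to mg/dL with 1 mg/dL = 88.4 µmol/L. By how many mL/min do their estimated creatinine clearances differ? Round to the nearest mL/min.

Patient 1: CrCl = (140 − 44) × 117.4 / (72 × 3.4) × 0.85 = 11270.4 / 244.80 × 0.85 ≈ 39.1 mL/min
Patient 2: SCr = 138 / 88.4 = 1.561 mg/dL
Patient 2: CrCl = (140 − 39) × 66 / (72 × 1.561) × 0.85 = 6666.0 / 112.39 × 0.85 ≈ 50.4 mL/min
|39.1 − 50.4| = 11.3 mL/min

11 mL/min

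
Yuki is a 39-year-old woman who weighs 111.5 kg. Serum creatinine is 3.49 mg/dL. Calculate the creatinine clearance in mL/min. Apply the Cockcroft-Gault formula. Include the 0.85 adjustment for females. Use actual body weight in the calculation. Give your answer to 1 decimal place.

CrCl = (140 − 39) × 111.5 / (72 × 3.49) × 0.85 = 11261.5 / 251.28 × 0.85 ≈ 38.1 mL/min

38.1 mL/min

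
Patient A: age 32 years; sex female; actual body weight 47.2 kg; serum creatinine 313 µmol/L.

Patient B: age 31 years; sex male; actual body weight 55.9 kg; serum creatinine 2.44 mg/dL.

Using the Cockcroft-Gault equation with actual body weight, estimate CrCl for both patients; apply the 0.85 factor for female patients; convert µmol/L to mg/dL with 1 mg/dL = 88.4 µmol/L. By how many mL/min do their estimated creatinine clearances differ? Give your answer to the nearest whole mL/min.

Patient A: SCr = 313 / 88.4 = 3.541 mg/dL
Patient A: CrCl = (140 − 32) × 47.2 / (72 × 3.541) × 0.85 = 5097.6 / 254.95 × 0.85 ≈ 17.0 mL/min
Patient B: CrCl = (140 − 31) × 55.9 / (72 × 2.44) = 6093.1 / 175.68 ≈ 34.7 mL/min
|17.0 − 34.7| = 17.7 mL/min

18 mL/min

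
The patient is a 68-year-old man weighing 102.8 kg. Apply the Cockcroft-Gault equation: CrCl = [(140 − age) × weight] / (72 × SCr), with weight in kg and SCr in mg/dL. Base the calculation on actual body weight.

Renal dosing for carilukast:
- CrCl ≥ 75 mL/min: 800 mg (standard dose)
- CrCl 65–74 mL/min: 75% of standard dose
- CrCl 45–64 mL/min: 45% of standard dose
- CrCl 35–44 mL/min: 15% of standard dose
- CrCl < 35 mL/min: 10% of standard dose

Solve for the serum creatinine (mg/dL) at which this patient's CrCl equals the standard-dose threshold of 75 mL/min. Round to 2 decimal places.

1.37 mg/dL

Standard dose requires CrCl ≥ 75 mL/min.
Set (140 − 68) × 102.8 / (72 × SCr) = 75
SCr = (140 − 68) × 102.8 / (72 × 75) = 1.371 mg/dL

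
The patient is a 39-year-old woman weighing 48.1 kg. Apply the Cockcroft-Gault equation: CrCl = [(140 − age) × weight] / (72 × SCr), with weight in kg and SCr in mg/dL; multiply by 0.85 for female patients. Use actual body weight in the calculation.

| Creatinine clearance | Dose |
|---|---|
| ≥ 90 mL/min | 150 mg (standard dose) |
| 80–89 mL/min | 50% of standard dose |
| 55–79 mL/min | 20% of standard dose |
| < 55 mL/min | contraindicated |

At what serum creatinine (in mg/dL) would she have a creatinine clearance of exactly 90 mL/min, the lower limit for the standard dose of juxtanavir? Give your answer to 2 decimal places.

0.64 mg/dL

Standard dose requires CrCl ≥ 90 mL/min.
Set (140 − 39) × 48.1 × 0.85 / (72 × SCr) = 90
SCr = (140 − 39) × 48.1 × 0.85 / (72 × 90) = 0.637 mg/dL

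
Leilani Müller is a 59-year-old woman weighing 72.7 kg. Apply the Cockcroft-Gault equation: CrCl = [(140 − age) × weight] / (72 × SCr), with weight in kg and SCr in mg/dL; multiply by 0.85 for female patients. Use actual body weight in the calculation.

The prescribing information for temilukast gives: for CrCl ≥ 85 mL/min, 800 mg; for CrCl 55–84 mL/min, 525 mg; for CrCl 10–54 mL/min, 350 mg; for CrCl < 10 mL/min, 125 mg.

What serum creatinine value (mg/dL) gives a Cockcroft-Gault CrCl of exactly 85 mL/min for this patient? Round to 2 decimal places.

Standard dose requires CrCl ≥ 85 mL/min.
Set (140 − 59) × 72.7 × 0.85 / (72 × SCr) = 85
SCr = (140 − 59) × 72.7 × 0.85 / (72 × 85) = 0.818 mg/dL

0.82 mg/dL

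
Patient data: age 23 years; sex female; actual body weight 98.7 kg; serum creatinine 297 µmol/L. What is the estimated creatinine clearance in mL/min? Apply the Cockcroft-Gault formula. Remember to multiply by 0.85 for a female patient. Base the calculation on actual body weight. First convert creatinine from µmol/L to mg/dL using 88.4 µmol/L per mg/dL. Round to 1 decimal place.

40.6 mL/min

SCr = 297 / 88.4 = 3.36 mg/dL
CrCl = (140 − 23) × 98.7 / (72 × 3.36) × 0.85 = 11547.9 / 241.92 × 0.85 ≈ 40.6 mL/min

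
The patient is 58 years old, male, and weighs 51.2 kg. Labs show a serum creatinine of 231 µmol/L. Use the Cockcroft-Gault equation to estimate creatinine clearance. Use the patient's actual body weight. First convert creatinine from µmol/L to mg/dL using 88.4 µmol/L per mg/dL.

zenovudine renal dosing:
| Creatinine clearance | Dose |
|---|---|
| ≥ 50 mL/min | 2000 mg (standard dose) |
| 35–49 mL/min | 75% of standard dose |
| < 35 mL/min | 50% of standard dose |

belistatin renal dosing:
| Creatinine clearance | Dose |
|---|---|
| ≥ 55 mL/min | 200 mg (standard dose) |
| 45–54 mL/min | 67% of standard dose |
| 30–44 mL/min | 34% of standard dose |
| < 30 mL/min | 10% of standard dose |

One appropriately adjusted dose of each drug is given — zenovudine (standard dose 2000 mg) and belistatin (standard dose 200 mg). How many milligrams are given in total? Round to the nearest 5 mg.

SCr = 231 / 88.4 = 2.613 mg/dL
CrCl = (140 − 58) × 51.2 / (72 × 2.613) = 4198.4 / 188.14 ≈ 22.3 mL/min
CrCl ≈ 22 mL/min.
zenovudine: < 35 mL/min → 50% of 2000 mg = 1000 mg.
belistatin: < 30 mL/min → 10% of 200 mg = 20 mg.
Total = 1000 + 20 = 1020 mg.

1020 mg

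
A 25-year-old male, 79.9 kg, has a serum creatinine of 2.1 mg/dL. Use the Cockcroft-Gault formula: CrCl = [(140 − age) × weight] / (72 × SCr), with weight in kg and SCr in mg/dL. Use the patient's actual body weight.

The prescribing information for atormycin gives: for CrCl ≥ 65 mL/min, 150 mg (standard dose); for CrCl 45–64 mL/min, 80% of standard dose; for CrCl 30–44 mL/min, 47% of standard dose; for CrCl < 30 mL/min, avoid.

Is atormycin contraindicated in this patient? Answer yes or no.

no

CrCl = (140 − 25) × 79.9 / (72 × 2.1) = 9188.5 / 151.20 ≈ 60.8 mL/min
CrCl ≈ 61 mL/min, which is ≥ 30 mL/min.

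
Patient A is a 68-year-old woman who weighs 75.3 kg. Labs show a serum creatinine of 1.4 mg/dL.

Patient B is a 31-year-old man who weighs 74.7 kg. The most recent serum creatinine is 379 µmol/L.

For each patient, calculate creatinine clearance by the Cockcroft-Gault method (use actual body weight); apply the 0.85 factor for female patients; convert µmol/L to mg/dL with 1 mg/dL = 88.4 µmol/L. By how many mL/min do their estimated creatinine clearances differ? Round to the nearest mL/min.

Patient A: CrCl = (140 − 68) × 75.3 / (72 × 1.4) × 0.85 = 5421.6 / 100.80 × 0.85 ≈ 45.7 mL/min
Patient B: SCr = 379 / 88.4 = 4.287 mg/dL
Patient B: CrCl = (140 − 31) × 74.7 / (72 × 4.287) = 8142.3 / 308.66 ≈ 26.4 mL/min
|45.7 − 26.4| = 19.3 mL/min

19 mL/min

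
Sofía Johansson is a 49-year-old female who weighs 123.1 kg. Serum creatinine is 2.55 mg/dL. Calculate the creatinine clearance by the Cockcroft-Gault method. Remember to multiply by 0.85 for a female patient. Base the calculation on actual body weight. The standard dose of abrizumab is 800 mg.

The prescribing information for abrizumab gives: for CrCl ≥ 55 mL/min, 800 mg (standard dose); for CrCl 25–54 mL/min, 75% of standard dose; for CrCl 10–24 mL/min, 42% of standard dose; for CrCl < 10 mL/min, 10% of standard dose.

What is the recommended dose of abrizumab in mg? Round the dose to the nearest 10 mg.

600 mg

CrCl = (140 − 49) × 123.1 / (72 × 2.55) × 0.85 = 11202.1 / 183.60 × 0.85 ≈ 51.9 mL/min
CrCl ≈ 52 mL/min → bracket 25–54 mL/min.
75% of 800 mg = 600 mg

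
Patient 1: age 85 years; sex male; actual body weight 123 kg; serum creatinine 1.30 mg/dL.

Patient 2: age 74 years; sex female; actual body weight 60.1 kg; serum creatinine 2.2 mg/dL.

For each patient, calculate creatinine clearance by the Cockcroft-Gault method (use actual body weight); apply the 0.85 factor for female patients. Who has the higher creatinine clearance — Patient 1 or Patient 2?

Patient 1

Patient 1: CrCl = (140 − 85) × 123 / (72 × 1.3) = 6765.0 / 93.60 ≈ 72.3 mL/min
Patient 2: CrCl = (140 − 74) × 60.1 / (72 × 2.2) × 0.85 = 3966.6 / 158.40 × 0.85 ≈ 21.3 mL/min
72.3 vs 21.3 mL/min → Patient 1 is higher.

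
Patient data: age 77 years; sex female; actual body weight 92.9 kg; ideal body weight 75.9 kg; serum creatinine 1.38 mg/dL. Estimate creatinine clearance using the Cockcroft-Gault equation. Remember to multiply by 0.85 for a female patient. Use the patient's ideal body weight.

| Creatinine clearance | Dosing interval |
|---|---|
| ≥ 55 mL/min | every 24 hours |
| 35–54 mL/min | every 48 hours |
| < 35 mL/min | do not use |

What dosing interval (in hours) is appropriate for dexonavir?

every 48 hours

CrCl = (140 − 77) × 75.9 / (72 × 1.38) × 0.85 = 4781.7 / 99.36 × 0.85 ≈ 40.9 mL/min
CrCl ≈ 41 mL/min → bracket 35–54 mL/min → every 48 hours.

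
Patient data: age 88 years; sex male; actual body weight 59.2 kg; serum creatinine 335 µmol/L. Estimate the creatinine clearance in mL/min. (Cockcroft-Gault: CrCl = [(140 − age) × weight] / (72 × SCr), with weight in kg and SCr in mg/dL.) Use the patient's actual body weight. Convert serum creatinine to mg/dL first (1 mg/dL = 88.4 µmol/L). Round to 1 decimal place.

11.3 mL/min

SCr = 335 / 88.4 = 3.79 mg/dL
CrCl = (140 − 88) × 59.2 / (72 × 3.79) = 3078.4 / 272.88 ≈ 11.3 mL/min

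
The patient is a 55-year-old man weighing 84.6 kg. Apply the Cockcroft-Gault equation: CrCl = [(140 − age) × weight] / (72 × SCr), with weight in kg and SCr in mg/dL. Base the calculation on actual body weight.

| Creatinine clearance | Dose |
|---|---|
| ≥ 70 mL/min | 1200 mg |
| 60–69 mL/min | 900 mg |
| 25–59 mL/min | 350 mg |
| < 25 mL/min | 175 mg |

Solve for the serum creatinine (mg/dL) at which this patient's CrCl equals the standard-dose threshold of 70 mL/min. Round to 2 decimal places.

1.43 mg/dL

Standard dose requires CrCl ≥ 70 mL/min.
Set (140 − 55) × 84.6 / (72 × SCr) = 70
SCr = (140 − 55) × 84.6 / (72 × 70) = 1.427 mg/dL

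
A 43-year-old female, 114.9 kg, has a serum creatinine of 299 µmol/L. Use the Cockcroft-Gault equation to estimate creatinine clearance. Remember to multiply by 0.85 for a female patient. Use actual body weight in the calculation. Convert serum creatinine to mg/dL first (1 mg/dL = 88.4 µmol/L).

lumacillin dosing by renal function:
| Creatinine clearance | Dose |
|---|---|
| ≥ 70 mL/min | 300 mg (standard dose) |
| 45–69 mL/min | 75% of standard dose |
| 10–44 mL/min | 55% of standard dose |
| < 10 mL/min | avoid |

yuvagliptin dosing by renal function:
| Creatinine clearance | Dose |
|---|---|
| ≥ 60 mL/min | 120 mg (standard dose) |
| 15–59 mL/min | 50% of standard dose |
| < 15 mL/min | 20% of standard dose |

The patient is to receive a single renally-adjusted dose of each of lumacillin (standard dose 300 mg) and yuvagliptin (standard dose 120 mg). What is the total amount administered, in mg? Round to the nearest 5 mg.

SCr = 299 / 88.4 = 3.382 mg/dL
CrCl = (140 − 43) × 114.9 / (72 × 3.382) × 0.85 = 11145.3 / 243.50 × 0.85 ≈ 38.9 mL/min
CrCl ≈ 39 mL/min.
lumacillin: 10–44 mL/min → 55% of 300 mg = 165 mg.
yuvagliptin: 15–59 mL/min → 50% of 120 mg = 60 mg.
Total = 165 + 60 = 225 mg.

225 mg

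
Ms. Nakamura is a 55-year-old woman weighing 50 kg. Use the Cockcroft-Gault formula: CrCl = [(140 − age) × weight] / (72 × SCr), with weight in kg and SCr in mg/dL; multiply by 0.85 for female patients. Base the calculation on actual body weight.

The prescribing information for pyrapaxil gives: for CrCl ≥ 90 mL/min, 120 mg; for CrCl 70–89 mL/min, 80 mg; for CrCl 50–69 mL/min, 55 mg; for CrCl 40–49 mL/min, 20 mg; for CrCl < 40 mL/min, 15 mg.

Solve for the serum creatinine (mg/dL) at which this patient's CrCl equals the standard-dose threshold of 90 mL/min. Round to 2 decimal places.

0.56 mg/dL

Standard dose requires CrCl ≥ 90 mL/min.
Set (140 − 55) × 50 × 0.85 / (72 × SCr) = 90
SCr = (140 − 55) × 50 × 0.85 / (72 × 90) = 0.557 mg/dL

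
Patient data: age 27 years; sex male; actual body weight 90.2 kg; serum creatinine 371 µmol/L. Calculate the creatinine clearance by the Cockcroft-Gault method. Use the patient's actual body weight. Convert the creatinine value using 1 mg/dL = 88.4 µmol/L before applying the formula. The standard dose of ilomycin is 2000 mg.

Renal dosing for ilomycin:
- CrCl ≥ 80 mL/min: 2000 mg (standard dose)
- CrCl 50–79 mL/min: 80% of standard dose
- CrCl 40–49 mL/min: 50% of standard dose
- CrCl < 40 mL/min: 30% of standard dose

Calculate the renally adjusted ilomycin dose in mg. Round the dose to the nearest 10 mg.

600 mg

SCr = 371 / 88.4 = 4.197 mg/dL
CrCl = (140 − 27) × 90.2 / (72 × 4.197) = 10192.6 / 302.18 ≈ 33.7 mL/min
CrCl ≈ 34 mL/min → bracket < 40 mL/min.
30% of 2000 mg = 600 mg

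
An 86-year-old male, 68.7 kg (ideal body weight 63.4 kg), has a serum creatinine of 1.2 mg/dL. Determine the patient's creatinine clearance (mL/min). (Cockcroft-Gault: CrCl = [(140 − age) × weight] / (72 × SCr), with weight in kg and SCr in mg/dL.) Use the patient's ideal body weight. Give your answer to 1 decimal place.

CrCl = (140 − 86) × 63.4 / (72 × 1.2) = 3423.6 / 86.40 ≈ 39.6 mL/min

39.6 mL/min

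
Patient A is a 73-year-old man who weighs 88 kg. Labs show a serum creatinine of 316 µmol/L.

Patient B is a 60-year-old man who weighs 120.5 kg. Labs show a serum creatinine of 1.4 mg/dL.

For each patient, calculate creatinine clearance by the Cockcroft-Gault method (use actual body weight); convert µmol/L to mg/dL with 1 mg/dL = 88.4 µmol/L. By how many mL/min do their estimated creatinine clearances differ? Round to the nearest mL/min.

Patient A: SCr = 316 / 88.4 = 3.575 mg/dL
Patient A: CrCl = (140 − 73) × 88 / (72 × 3.575) = 5896.0 / 257.40 ≈ 22.9 mL/min
Patient B: CrCl = (140 − 60) × 120.5 / (72 × 1.4) = 9640.0 / 100.80 ≈ 95.6 mL/min
|22.9 − 95.6| = 72.7 mL/min

73 mL/min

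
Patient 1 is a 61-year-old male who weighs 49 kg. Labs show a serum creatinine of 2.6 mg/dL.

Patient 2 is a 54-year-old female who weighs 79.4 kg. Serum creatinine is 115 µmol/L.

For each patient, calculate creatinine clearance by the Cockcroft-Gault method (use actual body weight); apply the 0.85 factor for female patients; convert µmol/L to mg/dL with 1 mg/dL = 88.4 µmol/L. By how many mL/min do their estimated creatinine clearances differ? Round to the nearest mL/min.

41 mL/min

Patient 1: CrCl = (140 − 61) × 49 / (72 × 2.6) = 3871.0 / 187.20 ≈ 20.7 mL/min
Patient 2: SCr = 115 / 88.4 = 1.301 mg/dL
Patient 2: CrCl = (140 − 54) × 79.4 / (72 × 1.301) × 0.85 = 6828.4 / 93.67 × 0.85 ≈ 62.0 mL/min
|20.7 − 62.0| = 41.3 mL/min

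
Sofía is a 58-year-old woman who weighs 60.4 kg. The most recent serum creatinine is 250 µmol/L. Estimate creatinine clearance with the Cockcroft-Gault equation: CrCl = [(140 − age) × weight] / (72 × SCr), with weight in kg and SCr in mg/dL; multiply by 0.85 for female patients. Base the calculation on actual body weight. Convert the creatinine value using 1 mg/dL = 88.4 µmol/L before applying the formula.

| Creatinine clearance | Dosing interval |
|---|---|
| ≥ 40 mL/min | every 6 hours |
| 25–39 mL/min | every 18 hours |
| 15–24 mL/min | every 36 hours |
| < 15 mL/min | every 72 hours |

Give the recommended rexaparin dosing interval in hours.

every 36 hours

SCr = 250 / 88.4 = 2.828 mg/dL
CrCl = (140 − 58) × 60.4 / (72 × 2.828) × 0.85 = 4952.8 / 203.62 × 0.85 ≈ 20.7 mL/min
CrCl ≈ 21 mL/min → bracket 15–24 mL/min → every 36 hours.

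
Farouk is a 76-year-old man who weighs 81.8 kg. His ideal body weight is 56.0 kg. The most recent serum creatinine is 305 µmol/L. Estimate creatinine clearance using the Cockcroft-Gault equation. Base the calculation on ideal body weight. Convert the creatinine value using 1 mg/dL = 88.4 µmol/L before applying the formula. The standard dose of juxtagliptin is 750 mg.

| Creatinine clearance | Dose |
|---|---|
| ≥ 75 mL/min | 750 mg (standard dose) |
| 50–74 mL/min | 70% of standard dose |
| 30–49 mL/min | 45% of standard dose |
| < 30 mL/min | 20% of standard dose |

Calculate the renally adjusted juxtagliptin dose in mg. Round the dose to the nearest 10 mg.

SCr = 305 / 88.4 = 3.45 mg/dL
CrCl = (140 − 76) × 56 / (72 × 3.45) = 3584.0 / 248.40 ≈ 14.4 mL/min
CrCl ≈ 14 mL/min → bracket < 30 mL/min.
20% of 750 mg = 150 mg

150 mg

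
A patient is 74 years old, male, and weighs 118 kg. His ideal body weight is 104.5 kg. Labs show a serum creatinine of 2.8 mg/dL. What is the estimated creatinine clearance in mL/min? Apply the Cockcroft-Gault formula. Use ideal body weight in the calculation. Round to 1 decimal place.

34.2 mL/min

CrCl = (140 − 74) × 104.5 / (72 × 2.8) = 6897.0 / 201.60 ≈ 34.2 mL/min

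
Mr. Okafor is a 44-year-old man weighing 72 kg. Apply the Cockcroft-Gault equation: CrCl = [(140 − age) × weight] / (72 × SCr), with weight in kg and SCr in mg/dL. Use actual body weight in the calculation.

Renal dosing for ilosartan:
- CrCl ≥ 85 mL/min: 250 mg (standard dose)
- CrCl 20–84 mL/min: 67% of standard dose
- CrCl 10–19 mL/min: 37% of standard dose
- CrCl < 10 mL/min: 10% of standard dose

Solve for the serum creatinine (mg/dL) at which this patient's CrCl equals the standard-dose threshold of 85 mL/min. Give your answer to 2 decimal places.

1.13 mg/dL

Standard dose requires CrCl ≥ 85 mL/min.
Set (140 − 44) × 72 / (72 × SCr) = 85
SCr = (140 − 44) × 72 / (72 × 85) = 1.129 mg/dL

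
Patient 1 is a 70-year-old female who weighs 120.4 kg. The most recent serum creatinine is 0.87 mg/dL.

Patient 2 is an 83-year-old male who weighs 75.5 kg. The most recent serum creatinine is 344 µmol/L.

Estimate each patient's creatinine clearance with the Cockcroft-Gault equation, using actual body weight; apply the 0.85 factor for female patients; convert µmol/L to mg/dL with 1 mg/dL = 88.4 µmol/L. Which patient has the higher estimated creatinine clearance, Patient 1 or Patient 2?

Patient 1: CrCl = (140 − 70) × 120.4 / (72 × 0.87) × 0.85 = 8428.0 / 62.64 × 0.85 ≈ 114.4 mL/min
Patient 2: SCr = 344 / 88.4 = 3.891 mg/dL
Patient 2: CrCl = (140 − 83) × 75.5 / (72 × 3.891) = 4303.5 / 280.15 ≈ 15.4 mL/min
114.4 vs 15.4 mL/min → Patient 1 is higher.

Patient 1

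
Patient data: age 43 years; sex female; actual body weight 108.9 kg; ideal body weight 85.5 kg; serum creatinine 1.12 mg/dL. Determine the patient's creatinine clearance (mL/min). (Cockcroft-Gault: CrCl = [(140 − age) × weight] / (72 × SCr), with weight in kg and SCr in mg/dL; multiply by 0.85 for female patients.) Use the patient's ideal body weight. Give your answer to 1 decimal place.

CrCl = (140 − 43) × 85.5 / (72 × 1.12) × 0.85 = 8293.5 / 80.64 × 0.85 ≈ 87.4 mL/min

87.4 mL/min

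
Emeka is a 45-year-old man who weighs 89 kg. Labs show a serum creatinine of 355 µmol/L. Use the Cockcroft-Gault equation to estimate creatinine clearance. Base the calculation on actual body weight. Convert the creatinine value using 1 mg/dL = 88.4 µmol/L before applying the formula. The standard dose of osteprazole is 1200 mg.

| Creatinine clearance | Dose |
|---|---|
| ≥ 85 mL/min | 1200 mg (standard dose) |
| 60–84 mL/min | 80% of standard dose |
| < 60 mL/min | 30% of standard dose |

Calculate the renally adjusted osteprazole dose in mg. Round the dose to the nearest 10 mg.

SCr = 355 / 88.4 = 4.016 mg/dL
CrCl = (140 − 45) × 89 / (72 × 4.016) = 8455.0 / 289.15 ≈ 29.2 mL/min
CrCl ≈ 29 mL/min → bracket < 60 mL/min.
30% of 1200 mg = 360 mg

360 mg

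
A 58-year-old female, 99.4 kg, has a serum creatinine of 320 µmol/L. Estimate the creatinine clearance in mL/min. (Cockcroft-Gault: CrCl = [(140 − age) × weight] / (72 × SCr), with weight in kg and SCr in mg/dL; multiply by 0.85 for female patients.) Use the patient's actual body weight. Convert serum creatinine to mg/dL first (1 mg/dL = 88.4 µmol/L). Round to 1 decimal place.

SCr = 320 / 88.4 = 3.62 mg/dL
CrCl = (140 − 58) × 99.4 / (72 × 3.62) × 0.85 = 8150.8 / 260.64 × 0.85 ≈ 26.6 mL/min

26.6 mL/min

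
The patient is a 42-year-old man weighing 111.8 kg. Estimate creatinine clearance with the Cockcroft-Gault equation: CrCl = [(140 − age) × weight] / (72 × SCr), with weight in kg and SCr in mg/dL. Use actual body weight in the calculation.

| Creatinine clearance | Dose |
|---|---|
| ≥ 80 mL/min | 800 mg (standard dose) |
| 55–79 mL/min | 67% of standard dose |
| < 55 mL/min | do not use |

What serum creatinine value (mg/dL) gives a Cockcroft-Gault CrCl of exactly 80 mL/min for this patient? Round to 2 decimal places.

1.90 mg/dL

Standard dose requires CrCl ≥ 80 mL/min.
Set (140 − 42) × 111.8 / (72 × SCr) = 80
SCr = (140 − 42) × 111.8 / (72 × 80) = 1.902 mg/dL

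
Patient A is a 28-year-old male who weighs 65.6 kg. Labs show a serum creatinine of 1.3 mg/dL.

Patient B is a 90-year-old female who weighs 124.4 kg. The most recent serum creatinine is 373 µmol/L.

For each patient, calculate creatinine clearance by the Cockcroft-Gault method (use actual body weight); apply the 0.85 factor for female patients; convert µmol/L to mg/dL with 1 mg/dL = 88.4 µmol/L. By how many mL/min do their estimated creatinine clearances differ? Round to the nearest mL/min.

61 mL/min

Patient A: CrCl = (140 − 28) × 65.6 / (72 × 1.3) = 7347.2 / 93.60 ≈ 78.5 mL/min
Patient B: SCr = 373 / 88.4 = 4.219 mg/dL
Patient B: CrCl = (140 − 90) × 124.4 / (72 × 4.219) × 0.85 = 6220.0 / 303.77 × 0.85 ≈ 17.4 mL/min
|78.5 − 17.4| = 61.1 mL/min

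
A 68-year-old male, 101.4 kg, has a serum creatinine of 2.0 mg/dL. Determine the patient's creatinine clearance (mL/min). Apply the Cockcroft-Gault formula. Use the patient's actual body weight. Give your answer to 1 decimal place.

50.7 mL/min

CrCl = (140 − 68) × 101.4 / (72 × 2) = 7300.8 / 144.00 ≈ 50.7 mL/min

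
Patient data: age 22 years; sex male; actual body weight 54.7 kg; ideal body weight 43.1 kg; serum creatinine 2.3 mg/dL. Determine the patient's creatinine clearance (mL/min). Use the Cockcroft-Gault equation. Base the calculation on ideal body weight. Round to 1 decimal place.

30.7 mL/min

CrCl = (140 − 22) × 43.1 / (72 × 2.3) = 5085.8 / 165.60 ≈ 30.7 mL/min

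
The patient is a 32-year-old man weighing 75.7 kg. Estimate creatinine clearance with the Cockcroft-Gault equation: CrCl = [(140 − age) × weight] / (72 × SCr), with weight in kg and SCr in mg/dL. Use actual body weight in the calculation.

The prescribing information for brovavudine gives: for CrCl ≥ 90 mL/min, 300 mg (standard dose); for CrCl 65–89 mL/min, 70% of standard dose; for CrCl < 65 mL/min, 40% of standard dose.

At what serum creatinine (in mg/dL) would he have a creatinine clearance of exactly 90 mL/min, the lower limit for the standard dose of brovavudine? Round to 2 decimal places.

1.26 mg/dL

Standard dose requires CrCl ≥ 90 mL/min.
Set (140 − 32) × 75.7 / (72 × SCr) = 90
SCr = (140 − 32) × 75.7 / (72 × 90) = 1.262 mg/dL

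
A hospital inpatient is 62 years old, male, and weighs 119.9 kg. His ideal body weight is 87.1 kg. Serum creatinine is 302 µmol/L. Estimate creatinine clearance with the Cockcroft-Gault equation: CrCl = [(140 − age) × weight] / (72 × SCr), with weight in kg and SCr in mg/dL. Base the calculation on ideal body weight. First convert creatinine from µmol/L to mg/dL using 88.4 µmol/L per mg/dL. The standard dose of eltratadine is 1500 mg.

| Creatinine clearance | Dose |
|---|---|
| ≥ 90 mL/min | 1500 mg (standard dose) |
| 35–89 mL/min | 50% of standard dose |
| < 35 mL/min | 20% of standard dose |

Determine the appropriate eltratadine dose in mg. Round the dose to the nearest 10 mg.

SCr = 302 / 88.4 = 3.416 mg/dL
CrCl = (140 − 62) × 87.1 / (72 × 3.416) = 6793.8 / 245.95 ≈ 27.6 mL/min
CrCl ≈ 28 mL/min → bracket < 35 mL/min.
20% of 1500 mg = 300 mg

300 mg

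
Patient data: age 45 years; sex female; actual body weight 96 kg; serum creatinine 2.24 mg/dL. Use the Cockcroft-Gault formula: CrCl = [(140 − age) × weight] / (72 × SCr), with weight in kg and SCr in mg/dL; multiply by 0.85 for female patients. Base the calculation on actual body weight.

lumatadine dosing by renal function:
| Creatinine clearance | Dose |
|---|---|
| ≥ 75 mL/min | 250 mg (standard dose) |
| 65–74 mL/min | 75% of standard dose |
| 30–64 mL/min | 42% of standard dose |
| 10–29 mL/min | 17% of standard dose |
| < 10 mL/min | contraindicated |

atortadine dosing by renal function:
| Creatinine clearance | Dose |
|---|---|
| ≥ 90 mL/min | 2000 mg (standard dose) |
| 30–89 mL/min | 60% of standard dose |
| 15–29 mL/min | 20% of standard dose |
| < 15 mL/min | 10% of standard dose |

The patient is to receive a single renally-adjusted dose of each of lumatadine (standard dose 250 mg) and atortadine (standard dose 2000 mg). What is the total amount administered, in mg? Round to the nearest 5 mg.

CrCl = (140 − 45) × 96 / (72 × 2.24) × 0.85 = 9120.0 / 161.28 × 0.85 ≈ 48.1 mL/min
CrCl ≈ 48 mL/min.
lumatadine: 30–64 mL/min → 42% of 250 mg = 105 mg.
atortadine: 30–89 mL/min → 60% of 2000 mg = 1200 mg.
Total = 105 + 1200 = 1305 mg.

1305 mg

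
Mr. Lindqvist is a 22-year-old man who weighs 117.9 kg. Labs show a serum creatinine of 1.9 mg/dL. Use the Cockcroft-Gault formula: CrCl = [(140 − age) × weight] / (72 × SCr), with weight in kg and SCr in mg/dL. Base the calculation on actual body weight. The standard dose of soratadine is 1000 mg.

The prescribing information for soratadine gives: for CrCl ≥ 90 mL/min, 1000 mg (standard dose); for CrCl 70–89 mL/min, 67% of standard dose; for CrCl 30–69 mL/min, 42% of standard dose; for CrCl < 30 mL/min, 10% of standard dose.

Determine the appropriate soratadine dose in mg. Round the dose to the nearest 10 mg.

1000 mg

CrCl = (140 − 22) × 117.9 / (72 × 1.9) = 13912.2 / 136.80 ≈ 101.7 mL/min
CrCl ≈ 102 mL/min → bracket ≥ 90 mL/min.
100% of 1000 mg = 1000 mg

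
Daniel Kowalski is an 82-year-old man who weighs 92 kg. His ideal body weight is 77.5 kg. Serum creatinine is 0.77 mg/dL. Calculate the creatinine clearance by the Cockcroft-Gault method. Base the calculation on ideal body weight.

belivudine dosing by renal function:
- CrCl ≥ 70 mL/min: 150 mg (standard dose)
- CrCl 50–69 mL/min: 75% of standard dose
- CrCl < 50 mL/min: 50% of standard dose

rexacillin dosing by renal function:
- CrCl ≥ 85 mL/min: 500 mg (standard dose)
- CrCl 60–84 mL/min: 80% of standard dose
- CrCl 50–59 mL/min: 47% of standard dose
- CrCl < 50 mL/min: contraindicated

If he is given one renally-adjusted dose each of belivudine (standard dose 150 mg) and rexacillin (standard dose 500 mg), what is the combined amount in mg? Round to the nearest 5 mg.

CrCl = (140 − 82) × 77.5 / (72 × 0.77) = 4495.0 / 55.44 ≈ 81.1 mL/min
CrCl ≈ 81 mL/min.
belivudine: ≥ 70 mL/min → 100% of 150 mg = 150 mg.
rexacillin: 60–84 mL/min → 80% of 500 mg = 400 mg.
Total = 150 + 400 = 550 mg.

550 mg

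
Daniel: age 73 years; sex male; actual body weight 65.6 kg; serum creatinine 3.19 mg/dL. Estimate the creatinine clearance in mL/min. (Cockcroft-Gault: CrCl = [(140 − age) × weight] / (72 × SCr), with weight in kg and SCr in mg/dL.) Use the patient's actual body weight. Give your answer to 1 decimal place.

CrCl = (140 − 73) × 65.6 / (72 × 3.19) = 4395.2 / 229.68 ≈ 19.1 mL/min

19.1 mL/min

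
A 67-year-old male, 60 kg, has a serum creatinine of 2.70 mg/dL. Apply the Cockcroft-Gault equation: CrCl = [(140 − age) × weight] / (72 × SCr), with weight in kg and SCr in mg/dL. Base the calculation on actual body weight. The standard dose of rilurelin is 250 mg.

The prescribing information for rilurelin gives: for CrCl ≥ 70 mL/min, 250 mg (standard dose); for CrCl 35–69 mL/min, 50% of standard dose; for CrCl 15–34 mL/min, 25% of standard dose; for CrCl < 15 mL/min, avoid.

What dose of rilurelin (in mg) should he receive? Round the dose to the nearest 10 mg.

CrCl = (140 − 67) × 60 / (72 × 2.7) = 4380.0 / 194.40 ≈ 22.5 mL/min
CrCl ≈ 23 mL/min → bracket 15–34 mL/min.
25% of 250 mg = 62.5 mg → 60 mg

60 mg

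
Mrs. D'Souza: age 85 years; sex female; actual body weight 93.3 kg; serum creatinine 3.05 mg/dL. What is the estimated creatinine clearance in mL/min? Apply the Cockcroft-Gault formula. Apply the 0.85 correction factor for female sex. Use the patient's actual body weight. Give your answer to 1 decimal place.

19.9 mL/min

CrCl = (140 − 85) × 93.3 / (72 × 3.05) × 0.85 = 5131.5 / 219.60 × 0.85 ≈ 19.9 mL/min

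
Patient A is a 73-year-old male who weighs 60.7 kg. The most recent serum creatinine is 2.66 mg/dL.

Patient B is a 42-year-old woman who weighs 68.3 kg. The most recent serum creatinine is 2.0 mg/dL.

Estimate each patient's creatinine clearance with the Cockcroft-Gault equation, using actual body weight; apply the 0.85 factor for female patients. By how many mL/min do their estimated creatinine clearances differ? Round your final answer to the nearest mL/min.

Patient A: CrCl = (140 − 73) × 60.7 / (72 × 2.66) = 4066.9 / 191.52 ≈ 21.2 mL/min
Patient B: CrCl = (140 − 42) × 68.3 / (72 × 2) × 0.85 = 6693.4 / 144.00 × 0.85 ≈ 39.5 mL/min
|21.2 − 39.5| = 18.3 mL/min

18 mL/min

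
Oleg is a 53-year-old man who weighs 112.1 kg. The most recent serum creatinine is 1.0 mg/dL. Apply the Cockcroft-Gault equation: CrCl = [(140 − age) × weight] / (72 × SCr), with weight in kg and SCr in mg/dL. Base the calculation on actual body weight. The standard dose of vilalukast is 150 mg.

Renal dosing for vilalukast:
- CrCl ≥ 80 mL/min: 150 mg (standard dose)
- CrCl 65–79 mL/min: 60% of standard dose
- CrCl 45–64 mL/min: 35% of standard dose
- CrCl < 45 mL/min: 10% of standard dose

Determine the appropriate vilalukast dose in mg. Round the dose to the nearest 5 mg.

150 mg

CrCl = (140 − 53) × 112.1 / (72 × 1) = 9752.7 / 72.00 ≈ 135.5 mL/min
CrCl ≈ 135 mL/min → bracket ≥ 80 mL/min.
100% of 150 mg = 150 mg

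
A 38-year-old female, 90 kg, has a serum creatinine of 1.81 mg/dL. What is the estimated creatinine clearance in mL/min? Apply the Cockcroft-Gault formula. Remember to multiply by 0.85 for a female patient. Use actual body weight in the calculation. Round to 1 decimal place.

59.9 mL/min

CrCl = (140 − 38) × 90 / (72 × 1.81) × 0.85 = 9180.0 / 130.32 × 0.85 ≈ 59.9 mL/min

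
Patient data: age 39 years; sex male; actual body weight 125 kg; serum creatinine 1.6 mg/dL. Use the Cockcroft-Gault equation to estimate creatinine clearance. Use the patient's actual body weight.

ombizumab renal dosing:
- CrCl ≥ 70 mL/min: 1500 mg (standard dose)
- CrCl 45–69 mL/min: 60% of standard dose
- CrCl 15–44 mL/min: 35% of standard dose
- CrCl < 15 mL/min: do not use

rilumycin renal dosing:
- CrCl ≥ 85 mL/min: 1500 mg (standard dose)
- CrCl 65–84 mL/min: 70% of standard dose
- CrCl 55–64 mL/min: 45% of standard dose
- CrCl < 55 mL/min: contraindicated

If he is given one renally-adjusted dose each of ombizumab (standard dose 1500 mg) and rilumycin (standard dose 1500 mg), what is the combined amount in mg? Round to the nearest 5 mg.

CrCl = (140 − 39) × 125 / (72 × 1.6) = 12625.0 / 115.20 ≈ 109.6 mL/min
CrCl ≈ 110 mL/min.
ombizumab: ≥ 70 mL/min → 100% of 1500 mg = 1500 mg.
rilumycin: ≥ 85 mL/min → 100% of 1500 mg = 1500 mg.
Total = 1500 + 1500 = 3000 mg.

3000 mg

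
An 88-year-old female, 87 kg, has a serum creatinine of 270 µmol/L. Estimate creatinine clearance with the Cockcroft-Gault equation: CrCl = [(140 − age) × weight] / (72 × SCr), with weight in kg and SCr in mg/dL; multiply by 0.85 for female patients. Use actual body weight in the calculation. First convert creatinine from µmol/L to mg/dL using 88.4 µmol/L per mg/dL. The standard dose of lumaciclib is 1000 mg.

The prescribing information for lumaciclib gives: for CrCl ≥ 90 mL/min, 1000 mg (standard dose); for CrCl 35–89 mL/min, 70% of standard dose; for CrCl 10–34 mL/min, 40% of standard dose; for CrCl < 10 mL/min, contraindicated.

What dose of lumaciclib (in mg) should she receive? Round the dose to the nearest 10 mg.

400 mg

SCr = 270 / 88.4 = 3.054 mg/dL
CrCl = (140 − 88) × 87 / (72 × 3.054) × 0.85 = 4524.0 / 219.89 × 0.85 ≈ 17.5 mL/min
CrCl ≈ 17 mL/min → bracket 10–34 mL/min.
40% of 1000 mg = 400 mg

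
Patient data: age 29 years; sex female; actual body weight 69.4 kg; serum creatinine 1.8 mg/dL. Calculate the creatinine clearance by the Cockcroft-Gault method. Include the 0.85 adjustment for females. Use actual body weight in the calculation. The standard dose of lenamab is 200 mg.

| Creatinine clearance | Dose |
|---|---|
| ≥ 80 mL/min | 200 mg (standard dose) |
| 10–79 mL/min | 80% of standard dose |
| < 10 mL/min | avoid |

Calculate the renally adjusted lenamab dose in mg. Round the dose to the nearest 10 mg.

160 mg

CrCl = (140 − 29) × 69.4 / (72 × 1.8) × 0.85 = 7703.4 / 129.60 × 0.85 ≈ 50.5 mL/min
CrCl ≈ 51 mL/min → bracket 10–79 mL/min.
80% of 200 mg = 160 mg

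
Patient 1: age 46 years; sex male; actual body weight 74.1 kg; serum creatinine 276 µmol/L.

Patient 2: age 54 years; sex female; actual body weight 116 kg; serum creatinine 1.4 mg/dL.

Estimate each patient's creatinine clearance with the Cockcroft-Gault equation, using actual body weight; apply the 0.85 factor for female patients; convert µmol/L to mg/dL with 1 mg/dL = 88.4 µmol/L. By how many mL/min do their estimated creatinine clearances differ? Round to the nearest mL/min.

53 mL/min

Patient 1: SCr = 276 / 88.4 = 3.122 mg/dL
Patient 1: CrCl = (140 − 46) × 74.1 / (72 × 3.122) = 6965.4 / 224.78 ≈ 31.0 mL/min
Patient 2: CrCl = (140 − 54) × 116 / (72 × 1.4) × 0.85 = 9976.0 / 100.80 × 0.85 ≈ 84.1 mL/min
|31.0 − 84.1| = 53.1 mL/min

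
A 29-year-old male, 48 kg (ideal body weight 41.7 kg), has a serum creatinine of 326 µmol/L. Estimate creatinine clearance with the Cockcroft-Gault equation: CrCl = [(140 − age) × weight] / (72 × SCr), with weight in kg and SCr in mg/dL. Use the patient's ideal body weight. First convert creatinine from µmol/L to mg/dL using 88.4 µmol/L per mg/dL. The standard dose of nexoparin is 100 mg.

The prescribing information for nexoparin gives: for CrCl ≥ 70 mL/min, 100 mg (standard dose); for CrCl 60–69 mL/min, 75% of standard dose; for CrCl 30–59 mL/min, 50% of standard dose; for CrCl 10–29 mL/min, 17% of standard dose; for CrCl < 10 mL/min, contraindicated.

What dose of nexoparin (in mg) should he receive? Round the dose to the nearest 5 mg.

15 mg

SCr = 326 / 88.4 = 3.688 mg/dL
CrCl = (140 − 29) × 41.7 / (72 × 3.688) = 4628.7 / 265.54 ≈ 17.4 mL/min
CrCl ≈ 17 mL/min → bracket 10–29 mL/min.
17% of 100 mg = 17 mg → 15 mg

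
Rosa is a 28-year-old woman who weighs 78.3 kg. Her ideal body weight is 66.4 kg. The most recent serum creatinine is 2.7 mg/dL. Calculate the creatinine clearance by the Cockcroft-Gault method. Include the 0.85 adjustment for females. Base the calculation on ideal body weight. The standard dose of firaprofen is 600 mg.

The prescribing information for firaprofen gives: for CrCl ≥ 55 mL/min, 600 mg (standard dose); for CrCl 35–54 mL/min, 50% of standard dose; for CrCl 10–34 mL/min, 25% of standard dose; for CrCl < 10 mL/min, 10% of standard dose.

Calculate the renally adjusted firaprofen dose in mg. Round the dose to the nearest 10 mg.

150 mg

CrCl = (140 − 28) × 66.4 / (72 × 2.7) × 0.85 = 7436.8 / 194.40 × 0.85 ≈ 32.5 mL/min
CrCl ≈ 33 mL/min → bracket 10–34 mL/min.
25% of 600 mg = 150 mg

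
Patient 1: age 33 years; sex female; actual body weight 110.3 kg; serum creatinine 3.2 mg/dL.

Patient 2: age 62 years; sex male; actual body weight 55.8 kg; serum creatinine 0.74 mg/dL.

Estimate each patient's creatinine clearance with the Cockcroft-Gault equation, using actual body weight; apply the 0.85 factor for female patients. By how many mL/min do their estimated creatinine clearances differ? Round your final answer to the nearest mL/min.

Patient 1: CrCl = (140 − 33) × 110.3 / (72 × 3.2) × 0.85 = 11802.1 / 230.40 × 0.85 ≈ 43.5 mL/min
Patient 2: CrCl = (140 − 62) × 55.8 / (72 × 0.74) = 4352.4 / 53.28 ≈ 81.7 mL/min
|43.5 − 81.7| = 38.2 mL/min

38 mL/min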